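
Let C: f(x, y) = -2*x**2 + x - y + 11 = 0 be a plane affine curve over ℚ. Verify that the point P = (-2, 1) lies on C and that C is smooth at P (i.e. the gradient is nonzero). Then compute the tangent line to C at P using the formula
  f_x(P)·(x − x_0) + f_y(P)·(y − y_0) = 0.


Tangent line at P: 9*x - y + 19 = 0.

Step 1: f(-2, 1) = 0, so P lies on C.
Step 2: partial derivatives
  f_x(x, y) = 1 - 4*x, f_y(x, y) = -1.
  f_x(P) = 9, f_y(P) = -1 (gradient nonzero, so P is smooth).
Step 3: tangent line at P: 9·(x − -2) + -1·(y − 1) = 0.
Expanding: 9*x - y + 19 = 0.


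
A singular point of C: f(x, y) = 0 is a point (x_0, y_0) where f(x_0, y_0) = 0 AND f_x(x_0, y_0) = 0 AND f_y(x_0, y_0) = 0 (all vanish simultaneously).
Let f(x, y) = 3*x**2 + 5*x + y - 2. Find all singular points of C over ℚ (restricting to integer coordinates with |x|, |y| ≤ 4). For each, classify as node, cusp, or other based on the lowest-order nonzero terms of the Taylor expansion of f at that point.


No singular points in the scanned grid; C is smooth there.

Compute partial derivatives:
  f_x = 6*x + 5.
  f_y = 1.
f_y = 1 is a nonzero constant, so f_y never vanishes: no point (x, y) can satisfy f = f_x = f_y = 0. In particular no (x, y) ∈ {−4, ..., 4}² is singular; the curve is smooth.


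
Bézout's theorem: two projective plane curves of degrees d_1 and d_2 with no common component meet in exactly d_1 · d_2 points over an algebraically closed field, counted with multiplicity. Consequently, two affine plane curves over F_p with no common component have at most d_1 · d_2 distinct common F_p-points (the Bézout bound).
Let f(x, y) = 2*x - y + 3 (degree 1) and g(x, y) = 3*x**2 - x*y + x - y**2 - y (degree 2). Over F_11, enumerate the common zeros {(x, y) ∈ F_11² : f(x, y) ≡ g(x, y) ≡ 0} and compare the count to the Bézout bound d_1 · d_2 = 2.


Common zeros: ∅; count = 0; Bézout bound = 2.

deg(f) = 1, deg(g) = 2, so Bézout bound = 2.
Scan x ∈ F_11. For each x, list the y ∈ F_11 with f(x, y) ≡ 0 and those with g(x, y) ≡ 0 (mod 11); the common zeros in that column are the intersection.
  x = 0: f ≡ 0 at y ∈ {3}; g ≡ 0 at y ∈ {0, 10}; common: ∅.
  x = 1: f ≡ 0 at y ∈ {5}; g ≡ 0 at y ∈ {3, 6}; common: ∅.
  x = 2: f ≡ 0 at y ∈ {7}; g ≡ 0 at y ∈ ∅; common: ∅.
  x = 3: f ≡ 0 at y ∈ {9}; g ≡ 0 at y ∈ {8, 10}; common: ∅.
  x = 4: f ≡ 0 at y ∈ {0}; g ≡ 0 at y ∈ ∅; common: ∅.
  x = 5: f ≡ 0 at y ∈ {2}; g ≡ 0 at y ∈ {7, 9}; common: ∅.
  x = 6: f ≡ 0 at y ∈ {4}; g ≡ 0 at y ∈ ∅; common: ∅.
  x = 7: f ≡ 0 at y ∈ {6}; g ≡ 0 at y ∈ {0, 3}; common: ∅.
  x = 8: f ≡ 0 at y ∈ {8}; g ≡ 0 at y ∈ {6, 7}; common: ∅.
  x = 9: f ≡ 0 at y ∈ {10}; g ≡ 0 at y ∈ ∅; common: ∅.
  x = 10: f ≡ 0 at y ∈ {1}; g ≡ 0 at y ∈ ∅; common: ∅.
Collecting: common zeros = ∅, so the count is 0.
Comparison with the Bézout bound: 0 ≤ 2 = deg(f)·deg(g), as expected for curves with no common component (the affine F_11-count falls short of the bound because intersections may lie at infinity, over extension fields, or carry multiplicity).


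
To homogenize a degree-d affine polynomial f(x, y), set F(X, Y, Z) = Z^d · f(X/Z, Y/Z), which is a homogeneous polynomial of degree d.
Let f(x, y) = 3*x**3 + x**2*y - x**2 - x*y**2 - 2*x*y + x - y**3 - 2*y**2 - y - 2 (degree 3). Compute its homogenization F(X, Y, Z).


F(X, Y, Z) = 3*X**3 + X**2*Y - X**2*Z - X*Y**2 - 2*X*Y*Z + X*Z**2 - Y**3 - 2*Y**2*Z - Y*Z**2 - 2*Z**3

deg(f) = 3.
Substitute x = X/Z, y = Y/Z into f, then multiply by Z^3.
  monomial 3·x^3·y^0 ↦ 3·X^3·Y^0·Z^0.
  monomial 1·x^2·y^1 ↦ 1·X^2·Y^1·Z^0.
  monomial -1·x^2·y^0 ↦ -1·X^2·Y^0·Z^1.
  monomial -1·x^1·y^2 ↦ -1·X^1·Y^2·Z^0.
  monomial -2·x^1·y^1 ↦ -2·X^1·Y^1·Z^1.
  monomial 1·x^1·y^0 ↦ 1·X^1·Y^0·Z^2.
  monomial -1·x^0·y^3 ↦ -1·X^0·Y^3·Z^0.
  monomial -2·x^0·y^2 ↦ -2·X^0·Y^2·Z^1.
  monomial -1·x^0·y^1 ↦ -1·X^0·Y^1·Z^2.
  monomial -2·x^0·y^0 ↦ -2·X^0·Y^0·Z^3.
Collecting: F(X, Y, Z) = 3*X**3 + X**2*Y - X**2*Z - X*Y**2 - 2*X*Y*Z + X*Z**2 - Y**3 - 2*Y**2*Z - Y*Z**2 - 2*Z**3.


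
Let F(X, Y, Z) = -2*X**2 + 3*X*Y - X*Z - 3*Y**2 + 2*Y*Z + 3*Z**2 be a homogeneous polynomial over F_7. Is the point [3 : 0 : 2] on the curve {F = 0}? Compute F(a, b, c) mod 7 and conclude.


F(3,0,2) ≡ 2 (mod 7); P is NOT on the curve.

Evaluate F(3, 0, 2) term-by-term (mod 7).
  -2*X**2 ↦ -2·9·1·1 = -18
  3*X*Y ↦ 3·3·0·1 = 0
  -X*Z ↦ -1·3·1·2 = -6
  -3*Y**2 ↦ -3·1·0·1 = 0
  2*Y*Z ↦ 2·1·0·2 = 0
  3*Z**2 ↦ 3·1·1·4 = 12
Sum: F(3, 0, 2) = (-18) + (0) + (-6) + (0) + (0) + (12) = -12.
Reducing mod 7: -12 ≡ 2 (mod 7).
Since F(a, b, c) ≡ 2 ≠ 0 (mod 7), P does NOT lie on the curve.


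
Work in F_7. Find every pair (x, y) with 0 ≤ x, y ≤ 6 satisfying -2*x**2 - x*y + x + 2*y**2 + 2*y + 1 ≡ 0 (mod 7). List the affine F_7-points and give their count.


Affine F_7-points: {(1, 0), (1, 3), (3, 0), (3, 4), (5, 2), (5, 3), (6, 4), (6, 5)}; count = 8.

For each of the 49 pairs (x, y) ∈ F_7², evaluate f(x, y) mod 7. Record the zeros.
  x = 0: [0↦1, 1↦5, 2↦6, 3↦4, 4↦6, 5↦5, 6↦1]  zeros at y ∈ ∅
  x = 1: [0↦0, 1↦3, 2↦3, 3↦0, 4↦1, 5↦6, 6↦1]  zeros at y ∈ {0, 3}
  x = 2: [0↦2, 1↦4, 2↦3, 3↦6, 4↦6, 5↦3, 6↦4]  zeros at y ∈ ∅
  x = 3: [0↦0, 1↦1, 2↦6, 3↦1, 4↦0, 5↦3, 6↦3]  zeros at y ∈ {0, 4}
  x = 4: [0↦1, 1↦1, 2↦5, 3↦6, 4↦4, 5↦6, 6↦5]  zeros at y ∈ ∅
  x = 5: [0↦5, 1↦4, 2↦0, 3↦0, 4↦4, 5↦5, 6↦3]  zeros at y ∈ {2, 3}
  x = 6: [0↦5, 1↦3, 2↦5, 3↦4, 4↦0, 5↦0, 6↦4]  zeros at y ∈ {4, 5}
Collecting zeros: affine points = {(1, 0), (1, 3), (3, 0), (3, 4), (5, 2), (5, 3), (6, 4), (6, 5)}.
Total count |C(F_7)_aff| = 8.


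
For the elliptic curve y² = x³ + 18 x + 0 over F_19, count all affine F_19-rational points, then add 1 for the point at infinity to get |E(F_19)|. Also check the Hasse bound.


Affine points = {(0, 0), (1, 0), (2, 5), (2, 14), (3, 9), (3, 10), (5, 5), (5, 14), (6, 1), (6, 18), (9, 6), (9, 13), (11, 3), (11, 16), (12, 5), (12, 14), (15, 4), (15, 15), (18, 0)}; affine count = 19; |E(F_19)| = 20.

Discriminant check: Δ ∝ 4a³ + 27b² = 4·18³ + 27·0² = 4·5832 + 27·0 ≡ 15 (mod 19). Nonzero ⇒ E is nonsingular.
For each x ∈ F_19, compute rhs = x³ + 18·x + 0 mod 19, then count y ∈ F_19 with y² ≡ rhs.
  x = 0: rhs = 0, matching y values: 0 (1 points).
  x = 1: rhs = 0, matching y values: 0 (1 points).
  x = 2: rhs = 6, matching y values: 5, 14 (2 points).
  x = 3: rhs = 5, matching y values: 9, 10 (2 points).
  x = 4: rhs = 3, matching y values: none (0 points).
  x = 5: rhs = 6, matching y values: 5, 14 (2 points).
  x = 6: rhs = 1, matching y values: 1, 18 (2 points).
  x = 7: rhs = 13, matching y values: none (0 points).
  x = 8: rhs = 10, matching y values: none (0 points).
  x = 9: rhs = 17, matching y values: 6, 13 (2 points).
  x = 10: rhs = 2, matching y values: none (0 points).
  x = 11: rhs = 9, matching y values: 3, 16 (2 points).
  x = 12: rhs = 6, matching y values: 5, 14 (2 points).
  x = 13: rhs = 18, matching y values: none (0 points).
  x = 14: rhs = 13, matching y values: none (0 points).
  x = 15: rhs = 16, matching y values: 4, 15 (2 points).
  x = 16: rhs = 14, matching y values: none (0 points).
  x = 17: rhs = 13, matching y values: none (0 points).
  x = 18: rhs = 0, matching y values: 0 (1 points).
Total affine count: 19.
Full point count |E(F_19)| = 19 + 1 = 20.
Hasse bound: |20 − (19+1)| = |0| = 0 ≤ 2√19 ≈ 8.7178 ✓.


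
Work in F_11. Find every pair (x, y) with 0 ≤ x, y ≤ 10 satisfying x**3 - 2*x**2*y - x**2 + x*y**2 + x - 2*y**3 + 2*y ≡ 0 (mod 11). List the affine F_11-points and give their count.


Affine F_11-points: {(0, 0), (0, 1), (0, 10), (1, 1), (1, 2), (1, 3), (2, 1), (4, 4), (4, 10), (6, 5), (6, 10), (7, 2), (7, 3), (7, 4), (8, 2), (9, 4), (10, 3)}; count = 17.

For each of the 121 pairs (x, y) ∈ F_11², evaluate f(x, y) mod 11. Record the zeros.
  x = 0: [0↦0, 1↦0, 2↦10, 3↦7, 4↦1, 5↦2, 6↦9, 7↦10, 8↦4, 9↦1, 10↦0]  zeros at y ∈ {0, 1, 10}
  x = 1: [0↦1, 1↦0, 2↦0, 3↦0, 4↦10, 5↦7, 6↦1, 7↦2, 8↦9, 9↦10, 10↦4]  zeros at y ∈ {1, 2, 3}
  x = 2: [0↦6, 1↦0, 2↦8, 3↦7, 4↦7, 5↦7, 6↦6, 7↦3, 8↦8, 9↦9, 10↦5]  zeros at y ∈ {1}
  x = 3: [0↦10, 1↦6, 2↦7, 3↦1, 4↦9, 5↦8, 6↦8, 7↦8, 8↦7, 9↦4, 10↦9]  zeros at y ∈ ∅
  x = 4: [0↦8, 1↦2, 2↦3, 3↦10, 4↦0, 5↦5, 6↦2, 7↦1, 8↦1, 9↦1, 10↦0]  zeros at y ∈ {4, 10}
  x = 5: [0↦6, 1↦5, 2↦2, 3↦7, 4↦8, 5↦4, 6↦5, 7↦10, 8↦7, 9↦6, 10↦6]  zeros at y ∈ ∅
  x = 6: [0↦10, 1↦10, 2↦10, 3↦9, 4↦6, 5↦0, 6↦1, 7↦8, 8↦9, 9↦3, 10↦0]  zeros at y ∈ {5, 10}
  x = 7: [0↦4, 1↦1, 2↦0, 3↦0, 4↦0, 5↦10, 6↦7, 7↦1, 8↦2, 9↦9, 10↦10]  zeros at y ∈ {2, 3, 4}
  x = 8: [0↦5, 1↦6, 2↦0, 3↦8, 4↦7, 5↦7, 6↦7, 7↦6, 8↦3, 9↦8, 10↦9]  zeros at y ∈ {2}
  x = 9: [0↦8, 1↦9, 2↦5, 3↦6, 4↦0, 5↦8, 6↦7, 7↦7, 8↦7, 9↦6, 10↦3]  zeros at y ∈ {4}
  x = 10: [0↦8, 1↦5, 2↦10, 3↦0, 4↦7, 5↦8, 6↦2, 7↦10, 8↦9, 9↦9, 10↦9]  zeros at y ∈ {3}
Collecting zeros: affine points = {(0, 0), (0, 1), (0, 10), (1, 1), (1, 2), (1, 3), (2, 1), (4, 4), (4, 10), (6, 5), (6, 10), (7, 2), (7, 3), (7, 4), (8, 2), (9, 4), (10, 3)}.
Total count |C(F_11)_aff| = 17.


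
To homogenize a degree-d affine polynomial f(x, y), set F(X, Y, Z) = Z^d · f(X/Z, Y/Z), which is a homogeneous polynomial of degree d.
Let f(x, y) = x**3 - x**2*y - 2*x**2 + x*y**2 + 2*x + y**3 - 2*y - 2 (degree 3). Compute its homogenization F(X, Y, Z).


F(X, Y, Z) = X**3 - X**2*Y - 2*X**2*Z + X*Y**2 + 2*X*Z**2 + Y**3 - 2*Y*Z**2 - 2*Z**3

deg(f) = 3.
Substitute x = X/Z, y = Y/Z into f, then multiply by Z^3.
  monomial 1·x^3·y^0 ↦ 1·X^3·Y^0·Z^0.
  monomial -1·x^2·y^1 ↦ -1·X^2·Y^1·Z^0.
  monomial -2·x^2·y^0 ↦ -2·X^2·Y^0·Z^1.
  monomial 1·x^1·y^2 ↦ 1·X^1·Y^2·Z^0.
  monomial 2·x^1·y^0 ↦ 2·X^1·Y^0·Z^2.
  monomial 1·x^0·y^3 ↦ 1·X^0·Y^3·Z^0.
  monomial -2·x^0·y^1 ↦ -2·X^0·Y^1·Z^2.
  monomial -2·x^0·y^0 ↦ -2·X^0·Y^0·Z^3.
Collecting: F(X, Y, Z) = X**3 - X**2*Y - 2*X**2*Z + X*Y**2 + 2*X*Z**2 + Y**3 - 2*Y*Z**2 - 2*Z**3.


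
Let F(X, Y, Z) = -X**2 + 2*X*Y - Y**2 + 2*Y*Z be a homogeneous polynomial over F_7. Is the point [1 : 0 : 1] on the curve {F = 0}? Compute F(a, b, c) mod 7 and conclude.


F(1,0,1) ≡ 6 (mod 7); P is NOT on the curve.

Evaluate F(1, 0, 1) term-by-term (mod 7).
  -X**2 ↦ -1·1·1·1 = -1
  2*X*Y ↦ 2·1·0·1 = 0
  -Y**2 ↦ -1·1·0·1 = 0
  2*Y*Z ↦ 2·1·0·1 = 0
Sum: F(1, 0, 1) = (-1) + (0) + (0) + (0) = -1.
Reducing mod 7: -1 ≡ 6 (mod 7).
Since F(a, b, c) ≡ 6 ≠ 0 (mod 7), P does NOT lie on the curve.


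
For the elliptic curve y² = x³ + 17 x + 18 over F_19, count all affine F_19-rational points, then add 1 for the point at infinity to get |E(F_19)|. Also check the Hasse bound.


Affine points = {(1, 6), (1, 13), (3, 1), (3, 18), (4, 6), (4, 13), (5, 0), (7, 9), (7, 10), (8, 1), (8, 18), (9, 8), (9, 11), (11, 4), (11, 15), (13, 2), (13, 17), (14, 6), (14, 13), (15, 0), (16, 4), (16, 15), (18, 0)}; affine count = 23; |E(F_19)| = 24.

Discriminant check: Δ ∝ 4a³ + 27b² = 4·17³ + 27·18² = 4·4913 + 27·324 ≡ 14 (mod 19). Nonzero ⇒ E is nonsingular.
For each x ∈ F_19, compute rhs = x³ + 17·x + 18 mod 19, then count y ∈ F_19 with y² ≡ rhs.
  x = 0: rhs = 18, matching y values: none (0 points).
  x = 1: rhs = 17, matching y values: 6, 13 (2 points).
  x = 2: rhs = 3, matching y values: none (0 points).
  x = 3: rhs = 1, matching y values: 1, 18 (2 points).
  x = 4: rhs = 17, matching y values: 6, 13 (2 points).
  x = 5: rhs = 0, matching y values: 0 (1 points).
  x = 6: rhs = 13, matching y values: none (0 points).
  x = 7: rhs = 5, matching y values: 9, 10 (2 points).
  x = 8: rhs = 1, matching y values: 1, 18 (2 points).
  x = 9: rhs = 7, matching y values: 8, 11 (2 points).
  x = 10: rhs = 10, matching y values: none (0 points).
  x = 11: rhs = 16, matching y values: 4, 15 (2 points).
  x = 12: rhs = 12, matching y values: none (0 points).
  x = 13: rhs = 4, matching y values: 2, 17 (2 points).
  x = 14: rhs = 17, matching y values: 6, 13 (2 points).
  x = 15: rhs = 0, matching y values: 0 (1 points).
  x = 16: rhs = 16, matching y values: 4, 15 (2 points).
  x = 17: rhs = 14, matching y values: none (0 points).
  x = 18: rhs = 0, matching y values: 0 (1 points).
Total affine count: 23.
Full point count |E(F_19)| = 23 + 1 = 24.
Hasse bound: |24 − (19+1)| = |4| = 4 ≤ 2√19 ≈ 8.7178 ✓.


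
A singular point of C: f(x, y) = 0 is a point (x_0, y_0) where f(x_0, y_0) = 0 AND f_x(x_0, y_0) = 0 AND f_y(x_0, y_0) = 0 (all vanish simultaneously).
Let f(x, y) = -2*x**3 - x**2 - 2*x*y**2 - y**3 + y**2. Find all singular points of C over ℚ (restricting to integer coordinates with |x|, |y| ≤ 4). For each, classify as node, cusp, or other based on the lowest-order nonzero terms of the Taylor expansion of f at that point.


Singular points: {(0, 0)}; classification: node.

Compute partial derivatives:
  f_x = -6*x**2 - 2*x - 2*y**2.
  f_y = -4*x*y - 3*y**2 + 2*y.
Scan x_0 ∈ {−4, ..., 4}. For each x_0, f_y(x_0, y) is a polynomial in y; find its integer roots y ∈ {−4, ..., 4}, then test f_x and f at those candidates.
  x = -4: f_y(-4, y) = -3*y**2 + 18*y; vanishes at y ∈ {0}. (-4, 0): f_x = -88 ≠ 0.
  x = -3: f_y(-3, y) = -3*y**2 + 14*y; vanishes at y ∈ {0}. (-3, 0): f_x = -48 ≠ 0.
  x = -2: f_y(-2, y) = -3*y**2 + 10*y; vanishes at y ∈ {0}. (-2, 0): f_x = -20 ≠ 0.
  x = -1: f_y(-1, y) = -3*y**2 + 6*y; vanishes at y ∈ {0, 2}. (-1, 0): f_x = -4 ≠ 0; (-1, 2): f_x = -12 ≠ 0.
  x = 0: f_y(0, y) = -3*y**2 + 2*y; vanishes at y ∈ {0}. (0, 0): f_x = 0, f = 0 — SINGULAR.
  x = 1: f_y(1, y) = -3*y**2 - 2*y; vanishes at y ∈ {0}. (1, 0): f_x = -8 ≠ 0.
  x = 2: f_y(2, y) = -3*y**2 - 6*y; vanishes at y ∈ {-2, 0}. (2, -2): f_x = -36 ≠ 0; (2, 0): f_x = -28 ≠ 0.
  x = 3: f_y(3, y) = -3*y**2 - 10*y; vanishes at y ∈ {0}. (3, 0): f_x = -60 ≠ 0.
  x = 4: f_y(4, y) = -3*y**2 - 14*y; vanishes at y ∈ {0}. (4, 0): f_x = -104 ≠ 0.
Only singular point on the grid: (0, 0).
Classify: substitute x = 0 + u, y = 0 + v and expand: f = -2*u**3 - u**2 - 2*u*v**2 - v**3 + v**2.
No constant or linear terms (consistent with a singular point). Quadratic part: -u**2 + v**2. Cubic part: -2*u**3 - 2*u*v**2 - v**3.
The quadratic part v**2 - u**2 = (v − u)(v + u) splits into two distinct linear factors, so there are two distinct tangent lines y − 0 = ±(x − 0) — this is a node (ordinary double point).
Classification: node.


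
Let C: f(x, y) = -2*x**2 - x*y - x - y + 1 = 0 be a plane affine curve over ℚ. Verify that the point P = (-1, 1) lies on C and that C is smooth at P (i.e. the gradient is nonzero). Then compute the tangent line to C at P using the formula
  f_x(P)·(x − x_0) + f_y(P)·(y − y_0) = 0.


Tangent line at P: 2*x + 2 = 0.

Step 1: f(-1, 1) = 0, so P lies on C.
Step 2: partial derivatives
  f_x(x, y) = -4*x - y - 1, f_y(x, y) = -x - 1.
  f_x(P) = 2, f_y(P) = 0 (gradient nonzero, so P is smooth).
Step 3: tangent line at P: 2·(x − -1) + 0·(y − 1) = 0.
Expanding: 2*x + 2 = 0.


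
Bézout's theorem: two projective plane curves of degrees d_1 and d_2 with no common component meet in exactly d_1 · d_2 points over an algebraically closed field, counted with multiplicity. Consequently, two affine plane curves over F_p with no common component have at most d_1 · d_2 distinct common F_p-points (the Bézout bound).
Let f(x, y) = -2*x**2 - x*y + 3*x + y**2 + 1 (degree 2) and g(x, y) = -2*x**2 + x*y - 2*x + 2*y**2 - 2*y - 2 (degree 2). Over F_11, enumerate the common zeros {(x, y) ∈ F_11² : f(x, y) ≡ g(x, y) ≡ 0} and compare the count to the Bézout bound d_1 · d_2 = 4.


Common zeros: ∅; count = 0; Bézout bound = 4.

deg(f) = 2, deg(g) = 2, so Bézout bound = 4.
Scan x ∈ F_11. For each x, list the y ∈ F_11 with f(x, y) ≡ 0 and those with g(x, y) ≡ 0 (mod 11); the common zeros in that column are the intersection.
  x = 0: f ≡ 0 at y ∈ ∅; g ≡ 0 at y ∈ {4, 8}; common: ∅.
  x = 1: f ≡ 0 at y ∈ {5, 7}; g ≡ 0 at y ∈ {2, 4}; common: ∅.
  x = 2: f ≡ 0 at y ∈ ∅; g ≡ 0 at y ∈ ∅; common: ∅.
  x = 3: f ≡ 0 at y ∈ ∅; g ≡ 0 at y ∈ {8}; common: ∅.
  x = 4: f ≡ 0 at y ∈ {1, 3}; g ≡ 0 at y ∈ ∅; common: ∅.
  x = 5: f ≡ 0 at y ∈ ∅; g ≡ 0 at y ∈ ∅; common: ∅.
  x = 6: f ≡ 0 at y ∈ ∅; g ≡ 0 at y ∈ {10}; common: ∅.
  x = 7: f ≡ 0 at y ∈ {3, 4}; g ≡ 0 at y ∈ ∅; common: ∅.
  x = 8: f ≡ 0 at y ∈ {1, 7}; g ≡ 0 at y ∈ {3, 5}; common: ∅.
  x = 9: f ≡ 0 at y ∈ {4, 5}; g ≡ 0 at y ∈ {3, 10}; common: ∅.
  x = 10: f ≡ 0 at y ∈ ∅; g ≡ 0 at y ∈ {2, 5}; common: ∅.
Collecting: common zeros = ∅, so the count is 0.
Comparison with the Bézout bound: 0 ≤ 4 = deg(f)·deg(g), as expected for curves with no common component (the affine F_11-count falls short of the bound because intersections may lie at infinity, over extension fields, or carry multiplicity).


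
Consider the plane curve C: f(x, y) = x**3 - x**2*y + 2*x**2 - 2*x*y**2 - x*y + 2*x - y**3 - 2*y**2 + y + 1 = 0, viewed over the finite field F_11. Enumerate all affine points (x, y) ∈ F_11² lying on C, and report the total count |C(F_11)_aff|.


Affine F_11-points: {(1, 1), (1, 8), (1, 9), (4, 8), (7, 7), (10, 0), (10, 1), (10, 10)}; count = 8.

For each of the 121 pairs (x, y) ∈ F_11², evaluate f(x, y) mod 11. Record the zeros.
  x = 0: [0↦1, 1↦10, 2↦9, 3↦3, 4↦8, 5↦7, 6↦5, 7↦7, 8↦7, 9↦10, 10↦10]  zeros at y ∈ ∅
  x = 1: [0↦6, 1↦0, 2↦2, 3↦6, 4↦6, 5↦7, 6↦3, 7↦10, 8↦0, 9↦0, 10↦4]  zeros at y ∈ {1, 8, 9}
  x = 2: [0↦10, 1↦9, 2↦1, 3↦2, 4↦6, 5↦7, 6↦10, 7↦9, 8↦9, 9↦4, 10↦10]  zeros at y ∈ ∅
  x = 3: [0↦8, 1↦10, 2↦1, 3↦8, 4↦3, 5↦2, 6↦10, 7↦10, 8↦7, 9↦6, 10↦1]  zeros at y ∈ ∅
  x = 4: [0↦6, 1↦9, 2↦8, 3↦8, 4↦3, 5↦9, 6↦9, 7↦8, 8↦0, 9↦1, 10↦5]  zeros at y ∈ {8}
  x = 5: [0↦10, 1↦1, 2↦6, 3↦8, 4↦1, 5↦1, 6↦2, 7↦9, 8↦5, 9↦6, 10↦6]  zeros at y ∈ ∅
  x = 6: [0↦4, 1↦3, 2↦1, 3↦3, 4↦3, 5↦6, 6↦6, 7↦8, 8↦6, 9↦5, 10↦10]  zeros at y ∈ ∅
  x = 7: [0↦5, 1↦10, 2↦10, 3↦10, 4↦4, 5↦8, 6↦5, 7↦0, 8↦9, 9↦4, 10↦1]  zeros at y ∈ {7}
  x = 8: [0↦8, 1↦6, 2↦6, 3↦2, 4↦10, 5↦2, 6↦5, 7↦2, 8↦9, 9↦9, 10↦7]  zeros at y ∈ ∅
  x = 9: [0↦8, 1↦8, 2↦6, 3↦7, 4↦5, 5↦5, 6↦1, 7↦9, 8↦1, 9↦4, 10↦1]  zeros at y ∈ ∅
  x = 10: [0↦0, 1↦0, 2↦5, 3↦9, 4↦6, 5↦1, 6↦10, 7↦5, 8↦2, 9↦6, 10↦0]  zeros at y ∈ {0, 1, 10}
Collecting zeros: affine points = {(1, 1), (1, 8), (1, 9), (4, 8), (7, 7), (10, 0), (10, 1), (10, 10)}.
Total count |C(F_11)_aff| = 8.


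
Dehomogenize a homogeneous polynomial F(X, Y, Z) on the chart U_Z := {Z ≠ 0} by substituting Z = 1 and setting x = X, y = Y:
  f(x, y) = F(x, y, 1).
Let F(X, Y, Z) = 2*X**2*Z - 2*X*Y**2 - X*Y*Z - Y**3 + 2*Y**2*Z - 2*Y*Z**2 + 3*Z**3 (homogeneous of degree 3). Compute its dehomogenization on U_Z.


f(x, y) = 2*x**2 - 2*x*y**2 - x*y - y**3 + 2*y**2 - 2*y + 3

On U_Z we set Z = 1. Each monomial c·X^i·Y^j·Z^k in F becomes c·x^i·y^j·1^k = c·x^i·y^j.
Substituting Z = 1: F(X, Y, 1) = 2*x**2 - 2*x*y**2 - x*y - y**3 + 2*y**2 - 2*y + 3.
Note: deg(f) ≤ deg(F) = 3; strict inequality happens when F is divisible by Z (lost terms).


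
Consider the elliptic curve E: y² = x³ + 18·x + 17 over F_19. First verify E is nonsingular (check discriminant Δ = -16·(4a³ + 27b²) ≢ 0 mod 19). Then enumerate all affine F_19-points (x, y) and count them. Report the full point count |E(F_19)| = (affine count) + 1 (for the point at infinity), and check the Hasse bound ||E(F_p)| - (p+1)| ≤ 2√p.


Affine points = {(0, 6), (0, 13), (1, 6), (1, 13), (2, 2), (2, 17), (4, 1), (4, 18), (5, 2), (5, 17), (7, 7), (7, 12), (10, 0), (11, 8), (11, 11), (12, 2), (12, 17), (13, 4), (13, 15), (14, 7), (14, 12), (17, 7), (17, 12), (18, 6), (18, 13)}; affine count = 25; |E(F_19)| = 26.

Discriminant check: Δ ∝ 4a³ + 27b² = 4·18³ + 27·17² = 4·5832 + 27·289 ≡ 9 (mod 19). Nonzero ⇒ E is nonsingular.
For each x ∈ F_19, compute rhs = x³ + 18·x + 17 mod 19, then count y ∈ F_19 with y² ≡ rhs.
  x = 0: rhs = 17, matching y values: 6, 13 (2 points).
  x = 1: rhs = 17, matching y values: 6, 13 (2 points).
  x = 2: rhs = 4, matching y values: 2, 17 (2 points).
  x = 3: rhs = 3, matching y values: none (0 points).
  x = 4: rhs = 1, matching y values: 1, 18 (2 points).
  x = 5: rhs = 4, matching y values: 2, 17 (2 points).
  x = 6: rhs = 18, matching y values: none (0 points).
  x = 7: rhs = 11, matching y values: 7, 12 (2 points).
  x = 8: rhs = 8, matching y values: none (0 points).
  x = 9: rhs = 15, matching y values: none (0 points).
  x = 10: rhs = 0, matching y values: 0 (1 points).
  x = 11: rhs = 7, matching y values: 8, 11 (2 points).
  x = 12: rhs = 4, matching y values: 2, 17 (2 points).
  x = 13: rhs = 16, matching y values: 4, 15 (2 points).
  x = 14: rhs = 11, matching y values: 7, 12 (2 points).
  x = 15: rhs = 14, matching y values: none (0 points).
  x = 16: rhs = 12, matching y values: none (0 points).
  x = 17: rhs = 11, matching y values: 7, 12 (2 points).
  x = 18: rhs = 17, matching y values: 6, 13 (2 points).
Total affine count: 25.
Full point count |E(F_19)| = 25 + 1 = 26.
Hasse bound: |26 − (19+1)| = |6| = 6 ≤ 2√19 ≈ 8.7178 ✓.


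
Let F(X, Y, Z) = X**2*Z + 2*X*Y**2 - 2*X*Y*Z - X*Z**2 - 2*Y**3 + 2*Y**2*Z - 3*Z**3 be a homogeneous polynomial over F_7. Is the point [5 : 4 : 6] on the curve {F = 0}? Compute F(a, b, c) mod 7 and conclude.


F(5,4,6) ≡ 6 (mod 7); P is NOT on the curve.

Evaluate F(5, 4, 6) term-by-term (mod 7).
  X**2*Z ↦ 1·25·1·6 = 150
  2*X*Y**2 ↦ 2·5·16·1 = 160
  -2*X*Y*Z ↦ -2·5·4·6 = -240
  -X*Z**2 ↦ -1·5·1·36 = -180
  -2*Y**3 ↦ -2·1·64·1 = -128
  2*Y**2*Z ↦ 2·1·16·6 = 192
  -3*Z**3 ↦ -3·1·1·216 = -648
Sum: F(5, 4, 6) = (150) + (160) + (-240) + (-180) + (-128) + (192) + (-648) = -694.
Reducing mod 7: -694 ≡ 6 (mod 7).
Since F(a, b, c) ≡ 6 ≠ 0 (mod 7), P does NOT lie on the curve.


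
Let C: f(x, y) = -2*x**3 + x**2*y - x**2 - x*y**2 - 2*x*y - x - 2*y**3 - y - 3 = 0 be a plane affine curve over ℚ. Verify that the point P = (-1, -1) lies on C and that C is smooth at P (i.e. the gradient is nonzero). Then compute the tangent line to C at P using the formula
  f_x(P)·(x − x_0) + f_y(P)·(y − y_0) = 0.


Tangent line at P: -2*x - 6*y - 8 = 0.

Step 1: f(-1, -1) = 0, so P lies on C.
Step 2: partial derivatives
  f_x(x, y) = -6*x**2 + 2*x*y - 2*x - y**2 - 2*y - 1, f_y(x, y) = x**2 - 2*x*y - 2*x - 6*y**2 - 1.
  f_x(P) = -2, f_y(P) = -6 (gradient nonzero, so P is smooth).
Step 3: tangent line at P: -2·(x − -1) + -6·(y − -1) = 0.
Expanding: -2*x - 6*y - 8 = 0.


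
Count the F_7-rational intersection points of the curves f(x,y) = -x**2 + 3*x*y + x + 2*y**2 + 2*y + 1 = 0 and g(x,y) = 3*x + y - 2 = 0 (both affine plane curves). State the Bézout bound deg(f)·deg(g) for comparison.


Common zeros: {(4, 4), (5, 1)}; count = 2; Bézout bound = 2.

deg(f) = 2, deg(g) = 1, so Bézout bound = 2.
Scan x ∈ F_7. For each x, list the y ∈ F_7 with f(x, y) ≡ 0 and those with g(x, y) ≡ 0 (mod 7); the common zeros in that column are the intersection.
  x = 0: f ≡ 0 at y ∈ ∅; g ≡ 0 at y ∈ {2}; common: ∅.
  x = 1: f ≡ 0 at y ∈ ∅; g ≡ 0 at y ∈ {6}; common: ∅.
  x = 2: f ≡ 0 at y ∈ {4, 6}; g ≡ 0 at y ∈ {3}; common: ∅.
  x = 3: f ≡ 0 at y ∈ {6}; g ≡ 0 at y ∈ {0}; common: ∅.
  x = 4: f ≡ 0 at y ∈ {3, 4}; g ≡ 0 at y ∈ {4}; common: {4}.
  x = 5: f ≡ 0 at y ∈ {1}; g ≡ 0 at y ∈ {1}; common: {1}.
  x = 6: f ≡ 0 at y ∈ {1, 3}; g ≡ 0 at y ∈ {5}; common: ∅.
Collecting: common zeros = {(4, 4), (5, 1)}, so the count is 2.
Comparison with the Bézout bound: 2 ≤ 2 = deg(f)·deg(g), as expected for curves with no common component (the bound is attained).


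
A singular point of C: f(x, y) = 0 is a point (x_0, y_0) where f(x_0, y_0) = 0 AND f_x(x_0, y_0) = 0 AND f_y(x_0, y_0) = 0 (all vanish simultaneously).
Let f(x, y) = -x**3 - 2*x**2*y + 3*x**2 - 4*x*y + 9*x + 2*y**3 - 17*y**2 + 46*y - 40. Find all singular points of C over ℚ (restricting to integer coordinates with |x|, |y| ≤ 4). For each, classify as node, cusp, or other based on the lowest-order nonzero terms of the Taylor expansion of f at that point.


Singular points: {(-1, 3)}; classification: cusp.

Compute partial derivatives:
  f_x = -3*x**2 - 4*x*y + 6*x - 4*y + 9.
  f_y = -2*x**2 - 4*x + 6*y**2 - 34*y + 46.
Scan x_0 ∈ {−4, ..., 4}. For each x_0, f_y(x_0, y) is a polynomial in y; find its integer roots y ∈ {−4, ..., 4}, then test f_x and f at those candidates.
  x = -4: f_y(-4, y) = 6*y**2 - 34*y + 30; no integer root y with |y| ≤ 4.
  x = -3: f_y(-3, y) = 6*y**2 - 34*y + 40; vanishes at y ∈ {4}. (-3, 4): f_x = -4 ≠ 0.
  x = -2: f_y(-2, y) = 6*y**2 - 34*y + 46; no integer root y with |y| ≤ 4.
  x = -1: f_y(-1, y) = 6*y**2 - 34*y + 48; vanishes at y ∈ {3}. (-1, 3): f_x = 0, f = 0 — SINGULAR.
  x = 0: f_y(0, y) = 6*y**2 - 34*y + 46; no integer root y with |y| ≤ 4.
  x = 1: f_y(1, y) = 6*y**2 - 34*y + 40; vanishes at y ∈ {4}. (1, 4): f_x = -20 ≠ 0.
  x = 2: f_y(2, y) = 6*y**2 - 34*y + 30; no integer root y with |y| ≤ 4.
  x = 3: f_y(3, y) = 6*y**2 - 34*y + 16; no integer root y with |y| ≤ 4.
  x = 4: f_y(4, y) = 6*y**2 - 34*y - 2; no integer root y with |y| ≤ 4.
Only singular point on the grid: (-1, 3).
Classify: substitute x = -1 + u, y = 3 + v and expand: f = -u**3 - 2*u**2*v + 2*v**3 + v**2.
No constant or linear terms (consistent with a singular point). Quadratic part: v**2. Cubic part: -u**3 - 2*u**2*v + 2*v**3.
The quadratic part v**2 is a perfect square, so there is a single (double) tangent line v = 0, i.e. y = 3. Restricting the cubic part to that line (v = 0) leaves -u**3 ≠ 0, so f is not divisible by v and the branch is v² ≈ u**3 to lowest order — this is a cusp.
Classification: cusp.


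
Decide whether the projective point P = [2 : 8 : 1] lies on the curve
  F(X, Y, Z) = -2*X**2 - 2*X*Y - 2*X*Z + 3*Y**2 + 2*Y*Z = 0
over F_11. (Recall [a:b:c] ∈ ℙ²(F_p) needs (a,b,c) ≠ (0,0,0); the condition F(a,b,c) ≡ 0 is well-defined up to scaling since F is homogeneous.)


F(2,8,1) ≡ 10 (mod 11); P is NOT on the curve.

Evaluate F(2, 8, 1) term-by-term (mod 11).
  -2*X**2 ↦ -2·4·1·1 = -8
  -2*X*Y ↦ -2·2·8·1 = -32
  -2*X*Z ↦ -2·2·1·1 = -4
  3*Y**2 ↦ 3·1·64·1 = 192
  2*Y*Z ↦ 2·1·8·1 = 16
Sum: F(2, 8, 1) = (-8) + (-32) + (-4) + (192) + (16) = 164.
Reducing mod 11: 164 ≡ 10 (mod 11).
Since F(a, b, c) ≡ 10 ≠ 0 (mod 11), P does NOT lie on the curve.


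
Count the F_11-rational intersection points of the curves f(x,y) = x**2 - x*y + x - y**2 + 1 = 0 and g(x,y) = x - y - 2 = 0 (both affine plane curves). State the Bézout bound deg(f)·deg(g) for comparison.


Common zeros: {(8, 6), (10, 8)}; count = 2; Bézout bound = 2.

deg(f) = 2, deg(g) = 1, so Bézout bound = 2.
Scan x ∈ F_11. For each x, list the y ∈ F_11 with f(x, y) ≡ 0 and those with g(x, y) ≡ 0 (mod 11); the common zeros in that column are the intersection.
  x = 0: f ≡ 0 at y ∈ {1, 10}; g ≡ 0 at y ∈ {9}; common: ∅.
  x = 1: f ≡ 0 at y ∈ ∅; g ≡ 0 at y ∈ {10}; common: ∅.
  x = 2: f ≡ 0 at y ∈ ∅; g ≡ 0 at y ∈ {0}; common: ∅.
  x = 3: f ≡ 0 at y ∈ ∅; g ≡ 0 at y ∈ {1}; common: ∅.
  x = 4: f ≡ 0 at y ∈ {3, 4}; g ≡ 0 at y ∈ {2}; common: ∅.
  x = 5: f ≡ 0 at y ∈ ∅; g ≡ 0 at y ∈ {3}; common: ∅.
  x = 6: f ≡ 0 at y ∈ ∅; g ≡ 0 at y ∈ {4}; common: ∅.
  x = 7: f ≡ 0 at y ∈ ∅; g ≡ 0 at y ∈ {5}; common: ∅.
  x = 8: f ≡ 0 at y ∈ {6, 8}; g ≡ 0 at y ∈ {6}; common: {6}.
  x = 9: f ≡ 0 at y ∈ {3, 10}; g ≡ 0 at y ∈ {7}; common: ∅.
  x = 10: f ≡ 0 at y ∈ {4, 8}; g ≡ 0 at y ∈ {8}; common: {8}.
Collecting: common zeros = {(8, 6), (10, 8)}, so the count is 2.
Comparison with the Bézout bound: 2 ≤ 2 = deg(f)·deg(g), as expected for curves with no common component (the bound is attained).


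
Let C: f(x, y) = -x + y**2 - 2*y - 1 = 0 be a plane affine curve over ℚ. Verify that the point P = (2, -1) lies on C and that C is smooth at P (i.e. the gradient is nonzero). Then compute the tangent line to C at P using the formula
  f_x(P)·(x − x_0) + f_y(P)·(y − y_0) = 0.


Tangent line at P: -x - 4*y - 2 = 0.

Step 1: f(2, -1) = 0, so P lies on C.
Step 2: partial derivatives
  f_x(x, y) = -1, f_y(x, y) = 2*y - 2.
  f_x(P) = -1, f_y(P) = -4 (gradient nonzero, so P is smooth).
Step 3: tangent line at P: -1·(x − 2) + -4·(y − -1) = 0.
Expanding: -x - 4*y - 2 = 0.


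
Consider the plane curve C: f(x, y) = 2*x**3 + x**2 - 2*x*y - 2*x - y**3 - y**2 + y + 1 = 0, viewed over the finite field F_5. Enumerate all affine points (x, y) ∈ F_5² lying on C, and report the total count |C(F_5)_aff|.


Affine F_5-points: {(0, 1), (0, 4), (2, 4), (4, 3)}; count = 4.

For each of the 25 pairs (x, y) ∈ F_5², evaluate f(x, y) mod 5. Record the zeros.
  x = 0: [0↦1, 1↦0, 2↦1, 3↦3, 4↦0]  zeros at y ∈ {1, 4}
  x = 1: [0↦2, 1↦4, 2↦3, 3↦3, 4↦3]  zeros at y ∈ ∅
  x = 2: [0↦2, 1↦2, 2↦4, 3↦2, 4↦0]  zeros at y ∈ {4}
  x = 3: [0↦3, 1↦1, 2↦1, 3↦2, 4↦3]  zeros at y ∈ ∅
  x = 4: [0↦2, 1↦3, 2↦1, 3↦0, 4↦4]  zeros at y ∈ {3}
Collecting zeros: affine points = {(0, 1), (0, 4), (2, 4), (4, 3)}.
Total count |C(F_5)_aff| = 4.


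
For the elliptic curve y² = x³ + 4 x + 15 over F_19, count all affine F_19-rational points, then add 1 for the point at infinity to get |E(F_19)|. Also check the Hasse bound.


Affine points = {(1, 1), (1, 18), (3, 4), (3, 15), (4, 0), (7, 5), (7, 14), (9, 1), (9, 18), (12, 9), (12, 10), (15, 7), (15, 12)}; affine count = 13; |E(F_19)| = 14.

Discriminant check: Δ ∝ 4a³ + 27b² = 4·4³ + 27·15² = 4·64 + 27·225 ≡ 4 (mod 19). Nonzero ⇒ E is nonsingular.
For each x ∈ F_19, compute rhs = x³ + 4·x + 15 mod 19, then count y ∈ F_19 with y² ≡ rhs.
  x = 0: rhs = 15, matching y values: none (0 points).
  x = 1: rhs = 1, matching y values: 1, 18 (2 points).
  x = 2: rhs = 12, matching y values: none (0 points).
  x = 3: rhs = 16, matching y values: 4, 15 (2 points).
  x = 4: rhs = 0, matching y values: 0 (1 points).
  x = 5: rhs = 8, matching y values: none (0 points).
  x = 6: rhs = 8, matching y values: none (0 points).
  x = 7: rhs = 6, matching y values: 5, 14 (2 points).
  x = 8: rhs = 8, matching y values: none (0 points).
  x = 9: rhs = 1, matching y values: 1, 18 (2 points).
  x = 10: rhs = 10, matching y values: none (0 points).
  x = 11: rhs = 3, matching y values: none (0 points).
  x = 12: rhs = 5, matching y values: 9, 10 (2 points).
  x = 13: rhs = 3, matching y values: none (0 points).
  x = 14: rhs = 3, matching y values: none (0 points).
  x = 15: rhs = 11, matching y values: 7, 12 (2 points).
  x = 16: rhs = 14, matching y values: none (0 points).
  x = 17: rhs = 18, matching y values: none (0 points).
  x = 18: rhs = 10, matching y values: none (0 points).
Total affine count: 13.
Full point count |E(F_19)| = 13 + 1 = 14.
Hasse bound: |14 − (19+1)| = |-6| = 6 ≤ 2√19 ≈ 8.7178 ✓.


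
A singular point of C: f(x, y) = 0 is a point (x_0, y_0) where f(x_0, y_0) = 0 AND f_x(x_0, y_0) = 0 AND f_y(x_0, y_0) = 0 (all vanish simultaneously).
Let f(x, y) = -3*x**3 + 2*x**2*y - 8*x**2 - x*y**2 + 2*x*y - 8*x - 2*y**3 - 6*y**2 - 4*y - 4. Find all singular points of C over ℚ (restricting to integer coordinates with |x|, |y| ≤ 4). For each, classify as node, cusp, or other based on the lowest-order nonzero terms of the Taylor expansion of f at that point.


Singular points: {(-1, -1)}; classification: node.

Compute partial derivatives:
  f_x = -9*x**2 + 4*x*y - 16*x - y**2 + 2*y - 8.
  f_y = 2*x**2 - 2*x*y + 2*x - 6*y**2 - 12*y - 4.
Scan x_0 ∈ {−4, ..., 4}. For each x_0, f_y(x_0, y) is a polynomial in y; find its integer roots y ∈ {−4, ..., 4}, then test f_x and f at those candidates.
  x = -4: f_y(-4, y) = -6*y**2 - 4*y + 20; no integer root y with |y| ≤ 4.
  x = -3: f_y(-3, y) = -6*y**2 - 6*y + 8; no integer root y with |y| ≤ 4.
  x = -2: f_y(-2, y) = -6*y**2 - 8*y; vanishes at y ∈ {0}. (-2, 0): f_x = -12 ≠ 0.
  x = -1: f_y(-1, y) = -6*y**2 - 10*y - 4; vanishes at y ∈ {-1}. (-1, -1): f_x = 0, f = 0 — SINGULAR.
  x = 0: f_y(0, y) = -6*y**2 - 12*y - 4; no integer root y with |y| ≤ 4.
  x = 1: f_y(1, y) = -6*y**2 - 14*y; vanishes at y ∈ {0}. (1, 0): f_x = -33 ≠ 0.
  x = 2: f_y(2, y) = -6*y**2 - 16*y + 8; no integer root y with |y| ≤ 4.
  x = 3: f_y(3, y) = -6*y**2 - 18*y + 20; no integer root y with |y| ≤ 4.
  x = 4: f_y(4, y) = -6*y**2 - 20*y + 36; no integer root y with |y| ≤ 4.
Only singular point on the grid: (-1, -1).
Classify: substitute x = -1 + u, y = -1 + v and expand: f = -3*u**3 + 2*u**2*v - u**2 - u*v**2 - 2*v**3 + v**2.
No constant or linear terms (consistent with a singular point). Quadratic part: -u**2 + v**2. Cubic part: -3*u**3 + 2*u**2*v - u*v**2 - 2*v**3.
The quadratic part v**2 - u**2 = (v − u)(v + u) splits into two distinct linear factors, so there are two distinct tangent lines y − -1 = ±(x − -1) — this is a node (ordinary double point).
Classification: node.


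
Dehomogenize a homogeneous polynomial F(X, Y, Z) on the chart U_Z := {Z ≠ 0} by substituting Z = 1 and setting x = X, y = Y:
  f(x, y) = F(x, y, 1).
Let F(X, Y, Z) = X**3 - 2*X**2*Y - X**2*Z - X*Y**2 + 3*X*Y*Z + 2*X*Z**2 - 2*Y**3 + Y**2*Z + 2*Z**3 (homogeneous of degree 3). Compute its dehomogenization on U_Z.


f(x, y) = x**3 - 2*x**2*y - x**2 - x*y**2 + 3*x*y + 2*x - 2*y**3 + y**2 + 2

On U_Z we set Z = 1. Each monomial c·X^i·Y^j·Z^k in F becomes c·x^i·y^j·1^k = c·x^i·y^j.
Substituting Z = 1: F(X, Y, 1) = x**3 - 2*x**2*y - x**2 - x*y**2 + 3*x*y + 2*x - 2*y**3 + y**2 + 2.
Note: deg(f) ≤ deg(F) = 3; strict inequality happens when F is divisible by Z (lost terms).


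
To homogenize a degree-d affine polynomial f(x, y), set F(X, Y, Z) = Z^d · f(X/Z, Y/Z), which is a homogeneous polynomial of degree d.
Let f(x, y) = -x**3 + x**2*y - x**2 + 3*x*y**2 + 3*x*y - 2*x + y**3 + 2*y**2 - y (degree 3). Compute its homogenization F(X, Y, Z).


F(X, Y, Z) = -X**3 + X**2*Y - X**2*Z + 3*X*Y**2 + 3*X*Y*Z - 2*X*Z**2 + Y**3 + 2*Y**2*Z - Y*Z**2

deg(f) = 3.
Substitute x = X/Z, y = Y/Z into f, then multiply by Z^3.
  monomial -1·x^3·y^0 ↦ -1·X^3·Y^0·Z^0.
  monomial 1·x^2·y^1 ↦ 1·X^2·Y^1·Z^0.
  monomial -1·x^2·y^0 ↦ -1·X^2·Y^0·Z^1.
  monomial 3·x^1·y^2 ↦ 3·X^1·Y^2·Z^0.
  monomial 3·x^1·y^1 ↦ 3·X^1·Y^1·Z^1.
  monomial -2·x^1·y^0 ↦ -2·X^1·Y^0·Z^2.
  monomial 1·x^0·y^3 ↦ 1·X^0·Y^3·Z^0.
  monomial 2·x^0·y^2 ↦ 2·X^0·Y^2·Z^1.
  monomial -1·x^0·y^1 ↦ -1·X^0·Y^1·Z^2.
Collecting: F(X, Y, Z) = -X**3 + X**2*Y - X**2*Z + 3*X*Y**2 + 3*X*Y*Z - 2*X*Z**2 + Y**3 + 2*Y**2*Z - Y*Z**2.


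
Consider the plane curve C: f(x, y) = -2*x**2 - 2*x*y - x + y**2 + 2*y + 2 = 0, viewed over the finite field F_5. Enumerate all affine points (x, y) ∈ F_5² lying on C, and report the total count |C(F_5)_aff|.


Affine F_5-points: {(0, 1), (0, 2), (1, 1), (1, 4), (2, 3), (2, 4)}; count = 6.

For each of the 25 pairs (x, y) ∈ F_5², evaluate f(x, y) mod 5. Record the zeros.
  x = 0: [0↦2, 1↦0, 2↦0, 3↦2, 4↦1]  zeros at y ∈ {1, 2}
  x = 1: [0↦4, 1↦0, 2↦3, 3↦3, 4↦0]  zeros at y ∈ {1, 4}
  x = 2: [0↦2, 1↦1, 2↦2, 3↦0, 4↦0]  zeros at y ∈ {3, 4}
  x = 3: [0↦1, 1↦3, 2↦2, 3↦3, 4↦1]  zeros at y ∈ ∅
  x = 4: [0↦1, 1↦1, 2↦3, 3↦2, 4↦3]  zeros at y ∈ ∅
Collecting zeros: affine points = {(0, 1), (0, 2), (1, 1), (1, 4), (2, 3), (2, 4)}.
Total count |C(F_5)_aff| = 6.


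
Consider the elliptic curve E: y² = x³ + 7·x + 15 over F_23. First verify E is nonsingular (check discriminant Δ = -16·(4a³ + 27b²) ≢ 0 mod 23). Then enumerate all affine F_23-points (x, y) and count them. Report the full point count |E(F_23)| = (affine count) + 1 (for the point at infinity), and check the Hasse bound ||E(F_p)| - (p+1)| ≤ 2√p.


Affine points = {(1, 0), (7, 4), (7, 19), (8, 10), (8, 13), (9, 5), (9, 18), (10, 2), (10, 21), (13, 7), (13, 16), (18, 4), (18, 19), (20, 6), (20, 17), (21, 4), (21, 19)}; affine count = 17; |E(F_23)| = 18.

Discriminant check: Δ ∝ 4a³ + 27b² = 4·7³ + 27·15² = 4·343 + 27·225 ≡ 18 (mod 23). Nonzero ⇒ E is nonsingular.
For each x ∈ F_23, compute rhs = x³ + 7·x + 15 mod 23, then count y ∈ F_23 with y² ≡ rhs.
  x = 0: rhs = 15, matching y values: none (0 points).
  x = 1: rhs = 0, matching y values: 0 (1 points).
  x = 2: rhs = 14, matching y values: none (0 points).
  x = 3: rhs = 17, matching y values: none (0 points).
  x = 4: rhs = 15, matching y values: none (0 points).
  x = 5: rhs = 14, matching y values: none (0 points).
  x = 6: rhs = 20, matching y values: none (0 points).
  x = 7: rhs = 16, matching y values: 4, 19 (2 points).
  x = 8: rhs = 8, matching y values: 10, 13 (2 points).
  x = 9: rhs = 2, matching y values: 5, 18 (2 points).
  x = 10: rhs = 4, matching y values: 2, 21 (2 points).
  x = 11: rhs = 20, matching y values: none (0 points).
  x = 12: rhs = 10, matching y values: none (0 points).
  x = 13: rhs = 3, matching y values: 7, 16 (2 points).
  x = 14: rhs = 5, matching y values: none (0 points).
  x = 15: rhs = 22, matching y values: none (0 points).
  x = 16: rhs = 14, matching y values: none (0 points).
  x = 17: rhs = 10, matching y values: none (0 points).
  x = 18: rhs = 16, matching y values: 4, 19 (2 points).
  x = 19: rhs = 15, matching y values: none (0 points).
  x = 20: rhs = 13, matching y values: 6, 17 (2 points).
  x = 21: rhs = 16, matching y values: 4, 19 (2 points).
  x = 22: rhs = 7, matching y values: none (0 points).
Total affine count: 17.
Full point count |E(F_23)| = 17 + 1 = 18.
Hasse bound: |18 − (23+1)| = |-6| = 6 ≤ 2√23 ≈ 9.5917 ✓.


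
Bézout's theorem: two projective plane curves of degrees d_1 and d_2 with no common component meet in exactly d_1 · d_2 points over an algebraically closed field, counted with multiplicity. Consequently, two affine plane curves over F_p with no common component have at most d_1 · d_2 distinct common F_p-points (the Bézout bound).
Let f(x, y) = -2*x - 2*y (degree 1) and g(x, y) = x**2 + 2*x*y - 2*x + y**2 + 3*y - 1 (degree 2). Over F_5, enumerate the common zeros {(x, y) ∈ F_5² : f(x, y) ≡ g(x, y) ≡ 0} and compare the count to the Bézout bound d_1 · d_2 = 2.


Common zeros: ∅; count = 0; Bézout bound = 2.

deg(f) = 1, deg(g) = 2, so Bézout bound = 2.
Scan x ∈ F_5. For each x, list the y ∈ F_5 with f(x, y) ≡ 0 and those with g(x, y) ≡ 0 (mod 5); the common zeros in that column are the intersection.
  x = 0: f ≡ 0 at y ∈ {0}; g ≡ 0 at y ∈ ∅; common: ∅.
  x = 1: f ≡ 0 at y ∈ {4}; g ≡ 0 at y ∈ ∅; common: ∅.
  x = 2: f ≡ 0 at y ∈ {3}; g ≡ 0 at y ∈ ∅; common: ∅.
  x = 3: f ≡ 0 at y ∈ {2}; g ≡ 0 at y ∈ ∅; common: ∅.
  x = 4: f ≡ 0 at y ∈ {1}; g ≡ 0 at y ∈ ∅; common: ∅.
Collecting: common zeros = ∅, so the count is 0.
Comparison with the Bézout bound: 0 ≤ 2 = deg(f)·deg(g), as expected for curves with no common component (the affine F_5-count falls short of the bound because intersections may lie at infinity, over extension fields, or carry multiplicity).


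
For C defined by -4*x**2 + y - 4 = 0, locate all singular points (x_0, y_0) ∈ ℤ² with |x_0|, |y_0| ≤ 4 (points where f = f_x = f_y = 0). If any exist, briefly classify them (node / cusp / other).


No singular points in the scanned grid; C is smooth there.

Compute partial derivatives:
  f_x = -8*x.
  f_y = 1.
f_y = 1 is a nonzero constant, so f_y never vanishes: no point (x, y) can satisfy f = f_x = f_y = 0. In particular no (x, y) ∈ {−4, ..., 4}² is singular; the curve is smooth.
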